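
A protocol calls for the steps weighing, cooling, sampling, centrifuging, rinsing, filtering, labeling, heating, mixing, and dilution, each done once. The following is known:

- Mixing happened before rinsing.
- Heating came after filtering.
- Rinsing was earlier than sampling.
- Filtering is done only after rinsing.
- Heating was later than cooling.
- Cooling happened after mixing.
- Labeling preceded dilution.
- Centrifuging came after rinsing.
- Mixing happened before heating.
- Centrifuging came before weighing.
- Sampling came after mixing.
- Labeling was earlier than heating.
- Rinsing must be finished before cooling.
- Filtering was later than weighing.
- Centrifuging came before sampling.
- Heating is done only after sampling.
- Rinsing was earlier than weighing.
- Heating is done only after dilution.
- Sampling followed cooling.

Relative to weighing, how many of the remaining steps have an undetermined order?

Forced before weighing: centrifuging, mixing, and rinsing; forced after weighing: filtering and heating.
That leaves cooling, dilution, labeling, and sampling with no forced order relative to weighing — 4.

4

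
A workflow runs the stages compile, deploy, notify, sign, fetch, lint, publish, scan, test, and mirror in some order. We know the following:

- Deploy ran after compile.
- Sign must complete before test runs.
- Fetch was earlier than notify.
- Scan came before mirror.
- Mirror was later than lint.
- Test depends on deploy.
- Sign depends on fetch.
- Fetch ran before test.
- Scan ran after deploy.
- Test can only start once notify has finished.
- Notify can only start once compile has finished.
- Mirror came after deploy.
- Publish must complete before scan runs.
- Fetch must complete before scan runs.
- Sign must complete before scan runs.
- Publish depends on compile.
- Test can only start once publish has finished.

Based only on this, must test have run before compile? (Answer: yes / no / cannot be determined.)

no

Tracing the constraints gives compile → deploy → test, so compile must come before test.
That means test cannot be before compile.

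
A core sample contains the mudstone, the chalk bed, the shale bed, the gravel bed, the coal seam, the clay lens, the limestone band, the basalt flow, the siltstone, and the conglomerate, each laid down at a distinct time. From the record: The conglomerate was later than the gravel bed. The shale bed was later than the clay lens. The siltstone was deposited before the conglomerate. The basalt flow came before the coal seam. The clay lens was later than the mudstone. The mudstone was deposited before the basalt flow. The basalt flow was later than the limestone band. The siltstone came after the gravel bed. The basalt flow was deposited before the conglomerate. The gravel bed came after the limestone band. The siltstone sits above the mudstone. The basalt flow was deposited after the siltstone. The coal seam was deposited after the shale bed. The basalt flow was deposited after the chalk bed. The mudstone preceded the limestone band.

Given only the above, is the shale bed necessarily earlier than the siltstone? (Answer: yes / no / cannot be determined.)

cannot be determined

No chain of stated constraints runs from the shale bed to the siltstone, and none runs from the siltstone to the shale bed either.
So the relative order of the shale bed and the siltstone is not fixed by the given facts.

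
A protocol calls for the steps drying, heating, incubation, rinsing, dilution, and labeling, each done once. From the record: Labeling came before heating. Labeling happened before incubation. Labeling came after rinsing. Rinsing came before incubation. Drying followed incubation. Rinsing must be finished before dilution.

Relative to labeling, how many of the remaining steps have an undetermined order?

1

Forced before labeling: rinsing; forced after labeling: drying, heating, and incubation.
That leaves dilution with no forced order relative to labeling — 1.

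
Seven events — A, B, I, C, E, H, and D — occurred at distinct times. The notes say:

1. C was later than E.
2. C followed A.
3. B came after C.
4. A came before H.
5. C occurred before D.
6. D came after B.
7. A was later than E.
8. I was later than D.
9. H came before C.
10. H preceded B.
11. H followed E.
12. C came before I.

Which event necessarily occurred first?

E

E has a chain of constraints placing it before every other event, so E must be first.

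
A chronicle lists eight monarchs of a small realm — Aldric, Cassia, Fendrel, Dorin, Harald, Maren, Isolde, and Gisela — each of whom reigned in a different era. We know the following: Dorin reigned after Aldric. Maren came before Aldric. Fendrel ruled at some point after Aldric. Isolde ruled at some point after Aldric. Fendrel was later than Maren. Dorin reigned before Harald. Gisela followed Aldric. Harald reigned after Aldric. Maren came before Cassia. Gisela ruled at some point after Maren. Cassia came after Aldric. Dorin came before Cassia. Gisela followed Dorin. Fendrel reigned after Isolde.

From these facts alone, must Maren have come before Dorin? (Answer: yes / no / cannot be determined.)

Chain the constraints: Maren → Aldric → Dorin. Each link is directly stated, so Maren comes before Dorin.

yes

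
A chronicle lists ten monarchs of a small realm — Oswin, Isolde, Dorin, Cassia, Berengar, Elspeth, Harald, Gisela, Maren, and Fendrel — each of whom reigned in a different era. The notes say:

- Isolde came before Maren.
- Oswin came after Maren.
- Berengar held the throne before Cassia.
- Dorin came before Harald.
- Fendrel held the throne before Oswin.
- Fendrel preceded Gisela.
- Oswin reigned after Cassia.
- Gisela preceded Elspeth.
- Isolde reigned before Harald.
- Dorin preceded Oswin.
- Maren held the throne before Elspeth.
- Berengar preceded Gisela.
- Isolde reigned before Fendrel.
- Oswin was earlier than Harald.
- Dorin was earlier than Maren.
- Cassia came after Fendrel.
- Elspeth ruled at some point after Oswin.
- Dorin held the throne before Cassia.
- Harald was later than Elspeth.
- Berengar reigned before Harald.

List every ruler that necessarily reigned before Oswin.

Directly stated before Oswin: Cassia, Dorin, Fendrel, and Maren.
Berengar reaches Oswin via Berengar → Cassia → Oswin.
Isolde reaches Oswin via Isolde → Maren → Oswin.

Berengar, Cassia, Dorin, Fendrel, Isolde, Maren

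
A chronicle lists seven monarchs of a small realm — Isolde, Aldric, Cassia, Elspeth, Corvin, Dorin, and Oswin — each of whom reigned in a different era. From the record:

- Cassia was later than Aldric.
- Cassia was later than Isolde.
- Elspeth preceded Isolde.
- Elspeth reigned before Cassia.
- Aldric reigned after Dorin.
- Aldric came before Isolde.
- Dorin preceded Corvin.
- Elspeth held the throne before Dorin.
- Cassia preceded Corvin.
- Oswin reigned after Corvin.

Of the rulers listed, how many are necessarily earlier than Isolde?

Directly stated before Isolde: Aldric and Elspeth.
Dorin reaches Isolde via Dorin → Aldric → Isolde.
No chain forces Oswin (or any of the others) ahead of Isolde.
That's Aldric, Dorin, and Elspeth — 3 in all.

3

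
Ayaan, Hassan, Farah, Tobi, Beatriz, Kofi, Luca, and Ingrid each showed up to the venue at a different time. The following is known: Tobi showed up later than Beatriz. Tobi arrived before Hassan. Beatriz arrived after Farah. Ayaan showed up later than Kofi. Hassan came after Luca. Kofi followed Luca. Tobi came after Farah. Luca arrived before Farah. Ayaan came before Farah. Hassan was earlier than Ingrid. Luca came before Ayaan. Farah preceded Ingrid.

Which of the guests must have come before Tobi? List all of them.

Directly stated before Tobi: Beatriz and Farah.
Ayaan reaches Tobi via Ayaan → Farah → Tobi.
Kofi reaches Tobi via Kofi → Ayaan → Farah → Tobi.
Luca reaches Tobi via Luca → Farah → Tobi.
No chain forces Hassan (or any of the others) ahead of Tobi.

Ayaan, Beatriz, Farah, Kofi, Luca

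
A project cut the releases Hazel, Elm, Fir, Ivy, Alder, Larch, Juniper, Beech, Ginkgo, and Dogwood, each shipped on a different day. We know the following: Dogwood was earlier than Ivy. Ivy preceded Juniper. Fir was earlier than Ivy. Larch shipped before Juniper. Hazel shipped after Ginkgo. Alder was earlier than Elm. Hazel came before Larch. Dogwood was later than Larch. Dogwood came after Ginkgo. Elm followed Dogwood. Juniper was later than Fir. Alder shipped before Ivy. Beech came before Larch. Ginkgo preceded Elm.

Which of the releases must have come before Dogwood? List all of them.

Directly stated before Dogwood: Ginkgo and Larch.
Beech reaches Dogwood via Beech → Larch → Dogwood.
Hazel reaches Dogwood via Hazel → Larch → Dogwood.

Beech, Ginkgo, Hazel, Larch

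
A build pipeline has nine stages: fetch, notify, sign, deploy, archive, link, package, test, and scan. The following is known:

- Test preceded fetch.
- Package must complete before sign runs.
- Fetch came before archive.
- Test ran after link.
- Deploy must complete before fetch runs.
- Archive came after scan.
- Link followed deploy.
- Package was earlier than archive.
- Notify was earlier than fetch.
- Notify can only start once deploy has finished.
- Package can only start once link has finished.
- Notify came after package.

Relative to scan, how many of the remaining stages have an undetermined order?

Forced after scan: archive.
That leaves deploy, fetch, link, notify, package, sign, and test with no forced order relative to scan — 7.

7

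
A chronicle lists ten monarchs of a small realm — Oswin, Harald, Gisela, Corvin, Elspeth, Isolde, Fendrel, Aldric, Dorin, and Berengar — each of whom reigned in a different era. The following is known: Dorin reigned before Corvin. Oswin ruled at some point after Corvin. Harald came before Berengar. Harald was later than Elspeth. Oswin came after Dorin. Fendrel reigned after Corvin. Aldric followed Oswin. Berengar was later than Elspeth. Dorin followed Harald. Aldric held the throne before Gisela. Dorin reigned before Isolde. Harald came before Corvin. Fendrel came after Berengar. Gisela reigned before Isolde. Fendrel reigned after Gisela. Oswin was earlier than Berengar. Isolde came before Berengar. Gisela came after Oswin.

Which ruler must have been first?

Elspeth

Elspeth has a chain of constraints placing them before every other ruler, so Elspeth must be first.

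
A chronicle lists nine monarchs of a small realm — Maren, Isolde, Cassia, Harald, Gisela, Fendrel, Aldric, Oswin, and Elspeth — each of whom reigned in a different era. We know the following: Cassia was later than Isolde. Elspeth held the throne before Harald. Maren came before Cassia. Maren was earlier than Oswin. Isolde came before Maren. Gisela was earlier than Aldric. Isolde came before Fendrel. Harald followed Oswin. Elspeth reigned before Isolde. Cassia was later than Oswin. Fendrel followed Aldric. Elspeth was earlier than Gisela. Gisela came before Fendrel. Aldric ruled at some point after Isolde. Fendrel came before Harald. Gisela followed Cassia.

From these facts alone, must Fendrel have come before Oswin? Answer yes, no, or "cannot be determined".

no

Tracing the constraints gives Oswin → Cassia → Gisela → Fendrel, so Oswin must come before Fendrel.
That means Fendrel cannot be before Oswin.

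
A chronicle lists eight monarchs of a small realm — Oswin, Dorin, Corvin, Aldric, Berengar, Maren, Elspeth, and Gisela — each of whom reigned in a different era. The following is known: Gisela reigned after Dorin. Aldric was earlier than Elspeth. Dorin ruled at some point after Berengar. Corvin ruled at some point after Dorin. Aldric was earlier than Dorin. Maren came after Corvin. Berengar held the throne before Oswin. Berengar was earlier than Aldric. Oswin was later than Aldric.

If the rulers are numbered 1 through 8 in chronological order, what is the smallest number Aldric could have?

Berengar must come before Aldric — 1 forced predecessor.
Nothing else is forced ahead of Aldric, so their earliest slot is position 1 + 1 = 2.

2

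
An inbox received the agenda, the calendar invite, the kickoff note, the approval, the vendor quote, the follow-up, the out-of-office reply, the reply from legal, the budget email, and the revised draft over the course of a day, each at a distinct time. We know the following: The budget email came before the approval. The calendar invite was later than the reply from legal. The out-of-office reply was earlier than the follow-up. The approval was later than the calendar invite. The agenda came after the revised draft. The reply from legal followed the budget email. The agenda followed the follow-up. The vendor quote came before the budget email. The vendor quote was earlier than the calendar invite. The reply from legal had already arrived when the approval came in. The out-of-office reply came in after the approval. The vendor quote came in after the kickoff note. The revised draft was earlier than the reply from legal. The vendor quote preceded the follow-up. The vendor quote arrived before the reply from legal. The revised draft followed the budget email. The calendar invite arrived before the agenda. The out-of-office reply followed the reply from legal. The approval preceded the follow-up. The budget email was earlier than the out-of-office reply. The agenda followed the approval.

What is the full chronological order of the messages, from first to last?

the kickoff note, the vendor quote, the budget email, the revised draft, the reply from legal, the calendar invite, the approval, the out-of-office reply, the follow-up, the agenda

The constraints fix every adjacent pair, so only one ordering works:
the kickoff note → the vendor quote → the budget email → the revised draft → the reply from legal → the calendar invite → the approval → the out-of-office reply → the follow-up → the agenda.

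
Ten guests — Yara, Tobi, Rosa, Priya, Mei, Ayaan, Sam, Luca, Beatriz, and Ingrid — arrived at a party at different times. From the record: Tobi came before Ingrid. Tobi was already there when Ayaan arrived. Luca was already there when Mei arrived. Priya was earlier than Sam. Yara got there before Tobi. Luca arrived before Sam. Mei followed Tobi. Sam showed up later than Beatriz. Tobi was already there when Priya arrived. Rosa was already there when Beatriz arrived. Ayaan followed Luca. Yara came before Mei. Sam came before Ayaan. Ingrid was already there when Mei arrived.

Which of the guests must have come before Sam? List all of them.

Directly stated before Sam: Beatriz, Luca, and Priya.
Rosa reaches Sam via Rosa → Beatriz → Sam.
Tobi reaches Sam via Tobi → Priya → Sam.
Yara reaches Sam via Yara → Tobi → Priya → Sam.

Beatriz, Luca, Priya, Rosa, Tobi, Yara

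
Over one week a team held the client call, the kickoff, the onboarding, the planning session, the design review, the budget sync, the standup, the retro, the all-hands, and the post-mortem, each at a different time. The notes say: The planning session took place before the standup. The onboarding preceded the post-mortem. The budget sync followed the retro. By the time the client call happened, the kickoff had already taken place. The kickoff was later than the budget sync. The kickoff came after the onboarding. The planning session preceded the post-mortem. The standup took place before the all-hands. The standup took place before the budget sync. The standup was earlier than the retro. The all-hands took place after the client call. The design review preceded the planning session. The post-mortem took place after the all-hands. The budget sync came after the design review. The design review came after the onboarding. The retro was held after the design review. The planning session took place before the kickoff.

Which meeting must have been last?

the post-mortem

Every other meeting has a chain of constraints placing it before the post-mortem, so the post-mortem is last.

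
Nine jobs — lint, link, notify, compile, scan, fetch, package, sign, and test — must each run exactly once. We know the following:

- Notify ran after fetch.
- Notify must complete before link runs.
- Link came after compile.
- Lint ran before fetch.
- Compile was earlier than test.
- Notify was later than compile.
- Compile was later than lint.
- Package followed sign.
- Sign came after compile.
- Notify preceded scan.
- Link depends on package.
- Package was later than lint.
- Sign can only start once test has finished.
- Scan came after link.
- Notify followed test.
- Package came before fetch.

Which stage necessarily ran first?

lint

Lint has a chain of constraints placing it before every other stage, so lint must be first.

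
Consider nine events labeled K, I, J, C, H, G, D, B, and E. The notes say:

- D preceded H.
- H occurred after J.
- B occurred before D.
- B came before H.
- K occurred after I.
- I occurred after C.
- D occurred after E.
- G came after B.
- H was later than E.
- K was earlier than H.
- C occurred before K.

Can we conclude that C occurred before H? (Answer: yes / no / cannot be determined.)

yes

Chain the constraints: C → K → H. Each link is directly stated, so C comes before H.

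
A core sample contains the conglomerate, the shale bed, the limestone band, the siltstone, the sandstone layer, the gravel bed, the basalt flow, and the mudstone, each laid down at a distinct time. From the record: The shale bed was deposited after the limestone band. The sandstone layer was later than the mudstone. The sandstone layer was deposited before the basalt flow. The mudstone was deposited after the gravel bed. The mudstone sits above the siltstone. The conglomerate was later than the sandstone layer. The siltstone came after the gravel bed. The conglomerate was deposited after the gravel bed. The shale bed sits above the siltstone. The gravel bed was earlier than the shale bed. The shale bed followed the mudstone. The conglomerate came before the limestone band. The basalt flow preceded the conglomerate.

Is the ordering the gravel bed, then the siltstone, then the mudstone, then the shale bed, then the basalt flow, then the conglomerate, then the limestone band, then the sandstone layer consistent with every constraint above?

no

The constraints require the sandstone layer before the basalt flow, but in the proposed sequence the basalt flow appears ahead of the sandstone layer. That one violation is enough.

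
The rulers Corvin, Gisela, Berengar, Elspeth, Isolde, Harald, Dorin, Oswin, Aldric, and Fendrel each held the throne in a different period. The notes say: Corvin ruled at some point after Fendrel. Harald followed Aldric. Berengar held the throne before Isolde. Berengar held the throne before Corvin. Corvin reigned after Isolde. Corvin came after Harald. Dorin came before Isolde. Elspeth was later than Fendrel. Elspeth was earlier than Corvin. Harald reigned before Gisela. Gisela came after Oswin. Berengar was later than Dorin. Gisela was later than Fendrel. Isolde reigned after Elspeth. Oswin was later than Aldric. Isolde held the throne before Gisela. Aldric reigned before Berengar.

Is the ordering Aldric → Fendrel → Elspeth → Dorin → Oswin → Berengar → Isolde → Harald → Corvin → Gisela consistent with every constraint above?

Check each stated constraint against the proposed order — e.g. Fendrel is ahead of Corvin; Fendrel is ahead of Gisela. Every pair is in the required order; nothing is violated.

yes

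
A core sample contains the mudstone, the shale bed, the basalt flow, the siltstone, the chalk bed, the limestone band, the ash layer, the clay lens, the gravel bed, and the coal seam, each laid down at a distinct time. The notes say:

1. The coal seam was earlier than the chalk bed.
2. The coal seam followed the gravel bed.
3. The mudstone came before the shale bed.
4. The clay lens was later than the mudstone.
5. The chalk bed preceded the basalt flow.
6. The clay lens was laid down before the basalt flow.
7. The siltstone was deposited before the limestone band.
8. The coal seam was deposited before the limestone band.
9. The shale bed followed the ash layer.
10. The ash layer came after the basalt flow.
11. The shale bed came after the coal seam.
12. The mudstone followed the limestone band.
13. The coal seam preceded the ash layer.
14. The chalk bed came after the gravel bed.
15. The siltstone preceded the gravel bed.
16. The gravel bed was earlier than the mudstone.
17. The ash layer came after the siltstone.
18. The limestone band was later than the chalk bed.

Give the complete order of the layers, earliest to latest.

the siltstone, the gravel bed, the coal seam, the chalk bed, the limestone band, the mudstone, the clay lens, the basalt flow, the ash layer, the shale bed

The constraints fix every adjacent pair, so only one ordering works:
the siltstone → the gravel bed → the coal seam → the chalk bed → the limestone band → the mudstone → the clay lens → the basalt flow → the ash layer → the shale bed.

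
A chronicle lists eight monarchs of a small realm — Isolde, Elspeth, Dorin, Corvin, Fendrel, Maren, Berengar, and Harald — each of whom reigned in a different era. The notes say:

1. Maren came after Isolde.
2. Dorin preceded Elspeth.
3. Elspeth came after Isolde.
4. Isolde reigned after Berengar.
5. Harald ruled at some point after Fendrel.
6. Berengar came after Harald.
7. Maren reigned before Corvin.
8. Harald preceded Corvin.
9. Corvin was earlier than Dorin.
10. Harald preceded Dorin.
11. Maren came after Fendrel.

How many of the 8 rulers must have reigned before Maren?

4

Directly stated before Maren: Fendrel and Isolde.
Berengar reaches Maren via Berengar → Isolde → Maren.
Harald reaches Maren via Harald → Berengar → Isolde → Maren.
That's Berengar, Fendrel, Harald, and Isolde — 4 in all.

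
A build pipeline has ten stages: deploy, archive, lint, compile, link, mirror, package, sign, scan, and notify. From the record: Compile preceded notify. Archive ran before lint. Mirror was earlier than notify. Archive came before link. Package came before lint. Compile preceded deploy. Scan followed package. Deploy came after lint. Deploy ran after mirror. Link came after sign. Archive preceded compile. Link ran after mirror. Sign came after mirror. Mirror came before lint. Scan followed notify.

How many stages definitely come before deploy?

Directly stated before deploy: compile, lint, and mirror.
Archive reaches deploy via archive → lint → deploy.
Package reaches deploy via package → lint → deploy.
No chain forces link (or any of the others) ahead of deploy.
That's archive, compile, lint, mirror, and package — 5 in all.

5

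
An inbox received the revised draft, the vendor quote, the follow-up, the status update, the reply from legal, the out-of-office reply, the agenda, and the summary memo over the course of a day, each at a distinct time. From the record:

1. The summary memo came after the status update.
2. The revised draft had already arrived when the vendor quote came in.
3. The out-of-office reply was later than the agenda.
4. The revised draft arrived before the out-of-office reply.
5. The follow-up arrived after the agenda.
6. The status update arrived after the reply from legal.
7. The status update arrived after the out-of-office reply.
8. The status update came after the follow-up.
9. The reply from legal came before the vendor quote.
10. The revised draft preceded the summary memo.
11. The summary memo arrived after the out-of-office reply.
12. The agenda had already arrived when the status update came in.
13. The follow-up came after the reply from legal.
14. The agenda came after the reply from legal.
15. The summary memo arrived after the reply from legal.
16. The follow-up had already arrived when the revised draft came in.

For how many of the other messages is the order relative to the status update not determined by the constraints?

Forced before the status update: the agenda, the follow-up, the out-of-office reply, the reply from legal, and the revised draft; forced after the status update: the summary memo.
That leaves the vendor quote with no forced order relative to the status update — 1.

1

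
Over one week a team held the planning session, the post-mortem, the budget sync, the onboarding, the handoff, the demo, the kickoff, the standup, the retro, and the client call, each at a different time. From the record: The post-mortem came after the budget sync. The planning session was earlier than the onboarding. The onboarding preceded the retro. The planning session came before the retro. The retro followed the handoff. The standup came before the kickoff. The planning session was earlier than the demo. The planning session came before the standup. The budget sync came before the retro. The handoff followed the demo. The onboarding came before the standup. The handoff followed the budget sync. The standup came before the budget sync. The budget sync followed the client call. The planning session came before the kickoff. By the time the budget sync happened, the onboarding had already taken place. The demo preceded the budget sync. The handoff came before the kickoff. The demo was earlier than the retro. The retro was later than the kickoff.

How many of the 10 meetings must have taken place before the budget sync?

Directly stated before the budget sync: the client call, the demo, the onboarding, and the standup.
The planning session reaches the budget sync via the planning session → the demo → the budget sync.
No chain forces the post-mortem (or any of the others) ahead of the budget sync.
That's the client call, the demo, the onboarding, the planning session, and the standup — 5 in all.

5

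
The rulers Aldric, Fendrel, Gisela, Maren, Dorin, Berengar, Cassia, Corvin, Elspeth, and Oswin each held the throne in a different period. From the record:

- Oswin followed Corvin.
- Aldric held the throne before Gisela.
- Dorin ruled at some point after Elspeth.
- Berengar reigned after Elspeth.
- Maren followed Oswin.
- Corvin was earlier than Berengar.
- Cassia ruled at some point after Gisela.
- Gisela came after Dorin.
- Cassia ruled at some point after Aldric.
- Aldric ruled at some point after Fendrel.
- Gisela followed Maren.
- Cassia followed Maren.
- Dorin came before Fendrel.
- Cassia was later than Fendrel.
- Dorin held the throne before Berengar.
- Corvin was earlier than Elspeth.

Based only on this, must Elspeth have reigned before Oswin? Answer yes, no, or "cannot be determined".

cannot be determined

No chain of stated constraints runs from Elspeth to Oswin, and none runs from Oswin to Elspeth either.
So the relative order of Elspeth and Oswin is not fixed by the given facts.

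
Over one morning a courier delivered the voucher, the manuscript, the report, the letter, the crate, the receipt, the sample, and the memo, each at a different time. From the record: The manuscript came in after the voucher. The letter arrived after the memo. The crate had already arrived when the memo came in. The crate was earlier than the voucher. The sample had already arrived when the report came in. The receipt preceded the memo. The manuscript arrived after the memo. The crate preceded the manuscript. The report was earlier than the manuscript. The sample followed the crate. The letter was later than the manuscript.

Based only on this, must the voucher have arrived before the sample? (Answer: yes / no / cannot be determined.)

cannot be determined

No chain of stated constraints runs from the voucher to the sample, and none runs from the sample to the voucher either.
So the relative order of the voucher and the sample is not fixed by the given facts.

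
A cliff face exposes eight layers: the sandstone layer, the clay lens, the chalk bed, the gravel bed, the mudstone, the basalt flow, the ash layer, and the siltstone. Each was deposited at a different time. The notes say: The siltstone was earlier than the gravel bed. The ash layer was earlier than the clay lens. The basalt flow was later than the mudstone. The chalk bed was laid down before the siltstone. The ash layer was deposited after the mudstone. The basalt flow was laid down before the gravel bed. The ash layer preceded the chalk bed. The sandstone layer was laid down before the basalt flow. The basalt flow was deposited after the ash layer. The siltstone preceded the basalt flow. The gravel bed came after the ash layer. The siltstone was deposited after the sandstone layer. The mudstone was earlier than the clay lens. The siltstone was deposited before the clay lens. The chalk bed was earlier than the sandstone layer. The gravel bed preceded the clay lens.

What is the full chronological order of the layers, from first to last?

The constraints fix every adjacent pair, so only one ordering works:
the mudstone → the ash layer → the chalk bed → the sandstone layer → the siltstone → the basalt flow → the gravel bed → the clay lens.

the mudstone, the ash layer, the chalk bed, the sandstone layer, the siltstone, the basalt flow, the gravel bed, the clay lens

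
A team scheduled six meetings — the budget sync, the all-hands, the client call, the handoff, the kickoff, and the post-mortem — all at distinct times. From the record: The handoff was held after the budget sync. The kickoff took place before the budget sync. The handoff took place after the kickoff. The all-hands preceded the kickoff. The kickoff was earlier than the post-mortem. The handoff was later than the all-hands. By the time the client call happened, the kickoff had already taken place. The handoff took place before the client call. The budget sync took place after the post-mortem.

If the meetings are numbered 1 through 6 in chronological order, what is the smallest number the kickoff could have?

2

The all-hands must come before the kickoff — 1 forced predecessor.
Nothing else is forced ahead of the kickoff, so its earliest slot is position 1 + 1 = 2.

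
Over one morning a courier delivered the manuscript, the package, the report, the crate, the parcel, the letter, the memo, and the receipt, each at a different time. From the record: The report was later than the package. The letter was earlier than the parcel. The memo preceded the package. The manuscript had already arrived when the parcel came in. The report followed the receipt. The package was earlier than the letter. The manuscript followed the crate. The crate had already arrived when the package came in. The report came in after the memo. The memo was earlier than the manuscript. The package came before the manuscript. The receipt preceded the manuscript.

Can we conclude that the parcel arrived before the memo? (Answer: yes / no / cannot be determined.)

no

Tracing the constraints gives the memo → the manuscript → the parcel, so the memo must come before the parcel.
That means the parcel cannot be before the memo.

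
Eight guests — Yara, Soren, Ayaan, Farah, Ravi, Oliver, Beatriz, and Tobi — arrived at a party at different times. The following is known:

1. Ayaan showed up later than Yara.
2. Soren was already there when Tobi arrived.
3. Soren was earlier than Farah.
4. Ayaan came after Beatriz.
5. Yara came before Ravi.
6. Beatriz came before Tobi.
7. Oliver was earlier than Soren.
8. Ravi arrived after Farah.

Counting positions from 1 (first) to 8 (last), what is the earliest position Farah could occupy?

3

Oliver and Soren must both come before Farah — 2 forced predecessors.
Nothing else is forced ahead of Farah, so their earliest slot is position 2 + 1 = 3.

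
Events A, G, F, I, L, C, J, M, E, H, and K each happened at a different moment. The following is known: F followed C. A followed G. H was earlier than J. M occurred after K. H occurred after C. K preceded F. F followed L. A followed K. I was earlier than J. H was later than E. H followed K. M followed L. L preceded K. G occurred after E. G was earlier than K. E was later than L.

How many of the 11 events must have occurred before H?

Directly stated before H: C, E, and K.
G reaches H via G → K → H.
L reaches H via L → E → H.
No chain forces A (or any of the others) ahead of H.
That's C, E, G, K, and L — 5 in all.

5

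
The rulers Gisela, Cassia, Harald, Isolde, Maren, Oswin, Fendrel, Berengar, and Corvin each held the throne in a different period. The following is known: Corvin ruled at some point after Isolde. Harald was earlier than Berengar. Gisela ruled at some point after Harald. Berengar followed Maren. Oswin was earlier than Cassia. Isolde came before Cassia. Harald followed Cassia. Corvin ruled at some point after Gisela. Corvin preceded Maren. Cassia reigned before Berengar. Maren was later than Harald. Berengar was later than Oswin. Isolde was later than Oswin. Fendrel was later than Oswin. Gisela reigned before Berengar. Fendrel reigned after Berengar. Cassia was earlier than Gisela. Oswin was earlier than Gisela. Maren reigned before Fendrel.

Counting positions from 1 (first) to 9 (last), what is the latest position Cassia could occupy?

3

Cassia must come before Berengar, Corvin, Fendrel, Gisela, Harald, and Maren — 6 rulers forced after them.
Everything else can be placed before Cassia in some valid order, so Cassia can sit as late as position 9 − 6 = 3.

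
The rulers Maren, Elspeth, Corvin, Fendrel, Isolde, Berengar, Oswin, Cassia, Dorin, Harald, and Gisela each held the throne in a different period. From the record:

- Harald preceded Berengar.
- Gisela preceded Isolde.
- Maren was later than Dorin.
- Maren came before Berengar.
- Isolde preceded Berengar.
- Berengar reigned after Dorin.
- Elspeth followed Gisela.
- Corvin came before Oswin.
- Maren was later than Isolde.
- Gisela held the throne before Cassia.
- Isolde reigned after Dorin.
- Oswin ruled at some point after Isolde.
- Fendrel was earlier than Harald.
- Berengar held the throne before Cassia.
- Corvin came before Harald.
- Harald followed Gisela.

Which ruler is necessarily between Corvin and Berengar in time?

Harald

Tracing the constraints gives Corvin → Harald → Berengar, so Harald sits after Corvin and before Berengar.
No other ruler is forced both after Corvin and before Berengar.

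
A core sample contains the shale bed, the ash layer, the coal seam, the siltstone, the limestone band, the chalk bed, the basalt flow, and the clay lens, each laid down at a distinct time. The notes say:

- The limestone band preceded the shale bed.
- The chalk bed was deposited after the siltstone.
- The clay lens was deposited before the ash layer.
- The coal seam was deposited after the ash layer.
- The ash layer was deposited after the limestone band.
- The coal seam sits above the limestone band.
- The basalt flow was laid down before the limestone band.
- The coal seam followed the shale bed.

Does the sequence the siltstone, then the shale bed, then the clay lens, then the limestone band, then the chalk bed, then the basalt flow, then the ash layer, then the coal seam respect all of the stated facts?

The constraints require the basalt flow before the limestone band, but in the proposed sequence the limestone band appears ahead of the basalt flow. That one violation is enough.

no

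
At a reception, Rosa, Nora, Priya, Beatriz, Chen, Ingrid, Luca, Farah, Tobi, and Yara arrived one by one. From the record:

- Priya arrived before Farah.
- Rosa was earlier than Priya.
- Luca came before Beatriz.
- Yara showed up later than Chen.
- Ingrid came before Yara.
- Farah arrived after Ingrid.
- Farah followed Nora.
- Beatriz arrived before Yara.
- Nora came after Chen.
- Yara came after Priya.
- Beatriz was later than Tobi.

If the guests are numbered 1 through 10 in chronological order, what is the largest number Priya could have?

8

Priya must come before Farah and Yara — 2 guests forced after them.
Everything else can be placed before Priya in some valid order, so Priya can sit as late as position 10 − 2 = 8.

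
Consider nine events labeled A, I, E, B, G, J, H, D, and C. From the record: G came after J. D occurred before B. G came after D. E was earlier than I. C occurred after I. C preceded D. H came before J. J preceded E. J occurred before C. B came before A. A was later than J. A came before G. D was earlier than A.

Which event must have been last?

G

Every other event has a chain of constraints placing it before G, so G is last.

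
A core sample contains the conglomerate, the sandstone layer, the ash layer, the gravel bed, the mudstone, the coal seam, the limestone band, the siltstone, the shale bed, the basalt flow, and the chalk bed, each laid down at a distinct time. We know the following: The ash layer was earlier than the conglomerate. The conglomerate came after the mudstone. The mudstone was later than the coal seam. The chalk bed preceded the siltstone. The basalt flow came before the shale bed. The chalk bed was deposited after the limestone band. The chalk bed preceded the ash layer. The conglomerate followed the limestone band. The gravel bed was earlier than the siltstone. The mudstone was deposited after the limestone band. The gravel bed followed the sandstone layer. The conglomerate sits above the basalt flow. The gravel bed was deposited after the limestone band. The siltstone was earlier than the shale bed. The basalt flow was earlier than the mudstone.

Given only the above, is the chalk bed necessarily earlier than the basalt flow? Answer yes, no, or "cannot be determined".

cannot be determined

No chain of stated constraints runs from the chalk bed to the basalt flow, and none runs from the basalt flow to the chalk bed either.
So the relative order of the chalk bed and the basalt flow is not fixed by the given facts.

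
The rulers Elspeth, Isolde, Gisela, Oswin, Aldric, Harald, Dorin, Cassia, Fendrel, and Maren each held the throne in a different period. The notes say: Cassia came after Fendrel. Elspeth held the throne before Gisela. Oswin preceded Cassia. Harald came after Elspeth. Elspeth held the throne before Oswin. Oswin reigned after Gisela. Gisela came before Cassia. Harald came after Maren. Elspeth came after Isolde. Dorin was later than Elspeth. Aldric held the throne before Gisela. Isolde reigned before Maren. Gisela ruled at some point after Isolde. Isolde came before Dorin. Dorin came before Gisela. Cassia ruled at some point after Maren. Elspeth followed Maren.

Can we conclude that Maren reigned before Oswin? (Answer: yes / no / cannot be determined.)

yes

Chain the constraints: Maren → Elspeth → Oswin. Each link is directly stated, so Maren comes before Oswin.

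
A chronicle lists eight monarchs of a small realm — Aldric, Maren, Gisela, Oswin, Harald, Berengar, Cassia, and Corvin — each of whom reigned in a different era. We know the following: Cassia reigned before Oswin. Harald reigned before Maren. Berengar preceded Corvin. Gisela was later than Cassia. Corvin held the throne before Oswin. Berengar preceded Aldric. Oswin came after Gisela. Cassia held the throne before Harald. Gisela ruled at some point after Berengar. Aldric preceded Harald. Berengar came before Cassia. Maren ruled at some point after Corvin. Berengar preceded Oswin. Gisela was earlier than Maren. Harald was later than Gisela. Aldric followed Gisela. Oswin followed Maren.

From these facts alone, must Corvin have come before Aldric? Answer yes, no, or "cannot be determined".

No chain of stated constraints runs from Corvin to Aldric, and none runs from Aldric to Corvin either.
So the relative order of Corvin and Aldric is not fixed by the given facts.

cannot be determined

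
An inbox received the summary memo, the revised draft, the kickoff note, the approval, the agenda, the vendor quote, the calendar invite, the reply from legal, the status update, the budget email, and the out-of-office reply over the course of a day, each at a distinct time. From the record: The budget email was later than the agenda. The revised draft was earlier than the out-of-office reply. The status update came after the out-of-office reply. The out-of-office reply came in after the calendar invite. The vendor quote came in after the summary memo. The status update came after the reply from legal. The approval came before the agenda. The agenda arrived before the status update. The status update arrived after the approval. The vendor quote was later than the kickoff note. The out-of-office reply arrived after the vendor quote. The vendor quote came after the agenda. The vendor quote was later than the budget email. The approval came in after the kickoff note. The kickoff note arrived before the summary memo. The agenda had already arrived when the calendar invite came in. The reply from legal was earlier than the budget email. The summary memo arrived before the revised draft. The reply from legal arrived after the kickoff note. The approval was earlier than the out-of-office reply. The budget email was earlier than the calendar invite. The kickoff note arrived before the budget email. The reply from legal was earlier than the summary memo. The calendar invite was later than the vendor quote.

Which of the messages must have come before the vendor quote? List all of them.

Directly stated before the vendor quote: the agenda, the budget email, the kickoff note, and the summary memo.
The approval reaches the vendor quote via the approval → the agenda → the vendor quote.
The reply from legal reaches the vendor quote via the reply from legal → the budget email → the vendor quote.

the agenda, the approval, the budget email, the kickoff note, the reply from legal, the summary memo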